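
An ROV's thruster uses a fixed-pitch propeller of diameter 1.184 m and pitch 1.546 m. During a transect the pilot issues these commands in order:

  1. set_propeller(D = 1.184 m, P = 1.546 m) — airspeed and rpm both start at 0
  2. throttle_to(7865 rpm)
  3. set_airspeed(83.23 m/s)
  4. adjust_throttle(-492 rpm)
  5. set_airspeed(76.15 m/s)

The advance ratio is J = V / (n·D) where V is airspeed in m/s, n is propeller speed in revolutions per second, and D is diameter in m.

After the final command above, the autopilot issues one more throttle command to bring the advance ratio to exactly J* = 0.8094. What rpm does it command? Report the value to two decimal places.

set_propeller: D = 1.184 m, P = 1.546 m (p = P/D = 1.305743); state ← (V=0, rpm=0)
throttle_to(7865): rpm ← 7865
set_airspeed(83.23): V ← 83.23 m/s
adjust_throttle(-492): rpm ← 7865 -492 = 7373
set_airspeed(76.15): V ← 76.15 m/s
final state: V = 76.15 m/s, rpm = 7373 → n = rpm/60 = 122.883333 rev/s
target J* = 0.8094; solve J* = V/(n·D) for n: n = V/(J*·D) = 76.15/(0.8094 × 1.184) = 79.461179 rev/s
rpm = 60·n = 4767.670747

rpm = 4767.67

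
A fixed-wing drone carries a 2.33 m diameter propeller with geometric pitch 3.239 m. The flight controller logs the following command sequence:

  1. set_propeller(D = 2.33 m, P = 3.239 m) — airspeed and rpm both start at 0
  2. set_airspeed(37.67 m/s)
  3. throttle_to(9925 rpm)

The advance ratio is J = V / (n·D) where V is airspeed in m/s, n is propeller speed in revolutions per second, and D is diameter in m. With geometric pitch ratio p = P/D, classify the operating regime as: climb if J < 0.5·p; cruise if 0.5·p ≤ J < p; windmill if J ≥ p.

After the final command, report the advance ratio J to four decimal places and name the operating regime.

set_propeller: D = 2.33 m, P = 3.239 m (p = P/D = 1.390129); state ← (V=0, rpm=0)
set_airspeed(37.67): V ← 37.67 m/s
throttle_to(9925): rpm ← 9925
final state: V = 37.67 m/s, rpm = 9925 → n = rpm/60 = 165.416667 rev/s
J = V / (n·D) = 37.67 / (165.416667 × 2.33) = 0.097737
regime bands: climb J<0.6951 | cruise [0.6951, 1.3901) | windmill J≥1.3901
J = 0.0977 → climb

J = 0.0977, regime = climb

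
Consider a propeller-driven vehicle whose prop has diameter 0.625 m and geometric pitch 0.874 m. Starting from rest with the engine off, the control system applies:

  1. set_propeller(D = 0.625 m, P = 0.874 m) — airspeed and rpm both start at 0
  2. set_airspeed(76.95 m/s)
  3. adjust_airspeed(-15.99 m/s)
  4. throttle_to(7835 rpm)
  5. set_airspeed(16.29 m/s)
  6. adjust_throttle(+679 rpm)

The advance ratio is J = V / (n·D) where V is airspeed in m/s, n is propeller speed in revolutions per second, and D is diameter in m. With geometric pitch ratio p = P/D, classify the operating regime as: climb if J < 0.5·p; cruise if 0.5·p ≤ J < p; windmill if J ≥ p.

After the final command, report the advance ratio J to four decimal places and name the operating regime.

set_propeller: D = 0.625 m, P = 0.874 m (p = P/D = 1.398400); state ← (V=0, rpm=0)
set_airspeed(76.95): V ← 76.95 m/s
adjust_airspeed(-15.99): V ← 76.95 -15.99 = 60.96 m/s
throttle_to(7835): rpm ← 7835
set_airspeed(16.29): V ← 16.29 m/s
adjust_throttle(+679): rpm ← 7835 +679 = 8514
final state: V = 16.29 m/s, rpm = 8514 → n = rpm/60 = 141.900000 rev/s
J = V / (n·D) = 16.29 / (141.900000 × 0.625) = 0.183679
regime bands: climb J<0.6992 | cruise [0.6992, 1.3984) | windmill J≥1.3984
J = 0.1837 → climb

J = 0.1837, regime = climb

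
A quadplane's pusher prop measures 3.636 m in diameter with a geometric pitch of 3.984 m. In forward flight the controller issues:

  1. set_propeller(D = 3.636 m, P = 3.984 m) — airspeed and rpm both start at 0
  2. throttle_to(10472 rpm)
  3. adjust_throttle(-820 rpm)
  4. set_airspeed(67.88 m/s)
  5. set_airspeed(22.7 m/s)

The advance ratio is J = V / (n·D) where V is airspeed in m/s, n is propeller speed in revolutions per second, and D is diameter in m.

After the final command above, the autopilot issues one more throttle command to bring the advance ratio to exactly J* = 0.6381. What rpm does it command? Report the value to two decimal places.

rpm = 587.04

set_propeller: D = 3.636 m, P = 3.984 m (p = P/D = 1.095710); state ← (V=0, rpm=0)
throttle_to(10472): rpm ← 10472
adjust_throttle(-820): rpm ← 10472 -820 = 9652
set_airspeed(67.88): V ← 67.88 m/s
set_airspeed(22.7): V ← 22.7 m/s
final state: V = 22.7 m/s, rpm = 9652 → n = rpm/60 = 160.866667 rev/s
target J* = 0.6381; solve J* = V/(n·D) for n: n = V/(J*·D) = 22.7/(0.6381 × 3.636) = 9.783928 rev/s
rpm = 60·n = 587.035666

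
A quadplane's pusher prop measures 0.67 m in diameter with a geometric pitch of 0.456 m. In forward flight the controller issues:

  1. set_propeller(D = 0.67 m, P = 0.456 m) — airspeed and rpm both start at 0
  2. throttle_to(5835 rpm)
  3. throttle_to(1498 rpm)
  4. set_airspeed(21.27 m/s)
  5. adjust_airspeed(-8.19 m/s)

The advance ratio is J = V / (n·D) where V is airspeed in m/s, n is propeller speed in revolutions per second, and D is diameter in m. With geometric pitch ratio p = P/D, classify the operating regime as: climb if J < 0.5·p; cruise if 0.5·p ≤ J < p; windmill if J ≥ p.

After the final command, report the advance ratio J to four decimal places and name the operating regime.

set_propeller: D = 0.67 m, P = 0.456 m (p = P/D = 0.680597); state ← (V=0, rpm=0)
throttle_to(5835): rpm ← 5835
throttle_to(1498): rpm ← 1498
set_airspeed(21.27): V ← 21.27 m/s
adjust_airspeed(-8.19): V ← 21.27 -8.19 = 13.08 m/s
final state: V = 13.08 m/s, rpm = 1498 → n = rpm/60 = 24.966667 rev/s
J = V / (n·D) = 13.08 / (24.966667 × 0.67) = 0.781938
regime bands: climb J<0.3403 | cruise [0.3403, 0.6806) | windmill J≥0.6806
J = 0.7819 → windmill

J = 0.7819, regime = windmill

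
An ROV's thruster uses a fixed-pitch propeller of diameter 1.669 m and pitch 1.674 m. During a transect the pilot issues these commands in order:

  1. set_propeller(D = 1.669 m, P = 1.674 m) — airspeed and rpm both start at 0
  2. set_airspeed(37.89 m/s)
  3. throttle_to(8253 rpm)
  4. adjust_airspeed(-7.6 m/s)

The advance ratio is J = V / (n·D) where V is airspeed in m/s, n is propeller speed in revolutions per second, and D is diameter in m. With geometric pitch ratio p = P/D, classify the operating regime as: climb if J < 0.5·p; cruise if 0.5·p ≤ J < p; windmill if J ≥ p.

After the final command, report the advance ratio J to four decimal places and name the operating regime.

set_propeller: D = 1.669 m, P = 1.674 m (p = P/D = 1.002996); state ← (V=0, rpm=0)
set_airspeed(37.89): V ← 37.89 m/s
throttle_to(8253): rpm ← 8253
adjust_airspeed(-7.6): V ← 37.89 -7.6 = 30.29 m/s
final state: V = 30.29 m/s, rpm = 8253 → n = rpm/60 = 137.550000 rev/s
J = V / (n·D) = 30.29 / (137.550000 × 1.669) = 0.131942
regime bands: climb J<0.5015 | cruise [0.5015, 1.0030) | windmill J≥1.0030
J = 0.1319 → climb

J = 0.1319, regime = climb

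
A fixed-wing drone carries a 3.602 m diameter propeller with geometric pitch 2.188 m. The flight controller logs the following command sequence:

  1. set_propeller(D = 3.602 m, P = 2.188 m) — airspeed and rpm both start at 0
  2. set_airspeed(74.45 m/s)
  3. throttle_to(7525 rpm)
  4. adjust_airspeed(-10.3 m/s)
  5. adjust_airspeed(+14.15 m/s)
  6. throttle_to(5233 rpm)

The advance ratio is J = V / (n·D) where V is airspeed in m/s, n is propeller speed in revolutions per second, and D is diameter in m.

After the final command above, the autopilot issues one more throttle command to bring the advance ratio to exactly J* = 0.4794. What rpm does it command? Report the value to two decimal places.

set_propeller: D = 3.602 m, P = 2.188 m (p = P/D = 0.607440); state ← (V=0, rpm=0)
set_airspeed(74.45): V ← 74.45 m/s
throttle_to(7525): rpm ← 7525
adjust_airspeed(-10.3): V ← 74.45 -10.3 = 64.15 m/s
adjust_airspeed(+14.15): V ← 64.15 +14.15 = 78.3 m/s
throttle_to(5233): rpm ← 5233
final state: V = 78.3 m/s, rpm = 5233 → n = rpm/60 = 87.216667 rev/s
target J* = 0.4794; solve J* = V/(n·D) for n: n = V/(J*·D) = 78.3/(0.4794 × 3.602) = 45.344020 rev/s
rpm = 60·n = 2720.641224

rpm = 2720.64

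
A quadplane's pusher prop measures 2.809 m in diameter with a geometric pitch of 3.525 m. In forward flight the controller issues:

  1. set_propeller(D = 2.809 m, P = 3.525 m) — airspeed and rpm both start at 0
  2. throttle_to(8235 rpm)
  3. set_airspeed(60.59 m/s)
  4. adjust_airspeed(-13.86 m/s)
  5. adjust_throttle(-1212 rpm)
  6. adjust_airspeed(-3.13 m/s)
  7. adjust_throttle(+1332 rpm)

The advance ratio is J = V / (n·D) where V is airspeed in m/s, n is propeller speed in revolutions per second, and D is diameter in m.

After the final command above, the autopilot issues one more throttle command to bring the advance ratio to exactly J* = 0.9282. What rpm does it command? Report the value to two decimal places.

rpm = 1003.33

set_propeller: D = 2.809 m, P = 3.525 m (p = P/D = 1.254895); state ← (V=0, rpm=0)
throttle_to(8235): rpm ← 8235
set_airspeed(60.59): V ← 60.59 m/s
adjust_airspeed(-13.86): V ← 60.59 -13.86 = 46.73 m/s
adjust_throttle(-1212): rpm ← 8235 -1212 = 7023
adjust_airspeed(-3.13): V ← 46.73 -3.13 = 43.6 m/s
adjust_throttle(+1332): rpm ← 7023 +1332 = 8355
final state: V = 43.6 m/s, rpm = 8355 → n = rpm/60 = 139.250000 rev/s
target J* = 0.9282; solve J* = V/(n·D) for n: n = V/(J*·D) = 43.6/(0.9282 × 2.809) = 16.722191 rev/s
rpm = 60·n = 1003.331475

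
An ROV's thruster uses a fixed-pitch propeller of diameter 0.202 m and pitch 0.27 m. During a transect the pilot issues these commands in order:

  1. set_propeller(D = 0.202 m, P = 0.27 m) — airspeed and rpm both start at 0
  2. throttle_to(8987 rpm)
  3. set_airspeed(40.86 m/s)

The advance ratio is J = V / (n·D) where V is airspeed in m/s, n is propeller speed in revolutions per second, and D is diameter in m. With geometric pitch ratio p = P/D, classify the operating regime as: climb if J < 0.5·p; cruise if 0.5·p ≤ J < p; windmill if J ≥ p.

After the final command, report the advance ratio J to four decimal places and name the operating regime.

J = 1.3505, regime = windmill

set_propeller: D = 0.202 m, P = 0.27 m (p = P/D = 1.336634); state ← (V=0, rpm=0)
throttle_to(8987): rpm ← 8987
set_airspeed(40.86): V ← 40.86 m/s
final state: V = 40.86 m/s, rpm = 8987 → n = rpm/60 = 149.783333 rev/s
J = V / (n·D) = 40.86 / (149.783333 × 0.202) = 1.350466
regime bands: climb J<0.6683 | cruise [0.6683, 1.3366) | windmill J≥1.3366
J = 1.3505 → windmill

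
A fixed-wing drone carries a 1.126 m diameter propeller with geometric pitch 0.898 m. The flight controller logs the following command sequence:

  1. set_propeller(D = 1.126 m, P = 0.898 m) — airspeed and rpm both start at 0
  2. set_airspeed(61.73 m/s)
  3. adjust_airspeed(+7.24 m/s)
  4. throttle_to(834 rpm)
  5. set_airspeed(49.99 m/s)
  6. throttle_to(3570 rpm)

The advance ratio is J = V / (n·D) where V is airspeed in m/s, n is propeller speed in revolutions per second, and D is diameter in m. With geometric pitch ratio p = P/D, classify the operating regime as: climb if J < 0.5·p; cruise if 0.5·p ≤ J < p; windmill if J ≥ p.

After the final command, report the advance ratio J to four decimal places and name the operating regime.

set_propeller: D = 1.126 m, P = 0.898 m (p = P/D = 0.797513); state ← (V=0, rpm=0)
set_airspeed(61.73): V ← 61.73 m/s
adjust_airspeed(+7.24): V ← 61.73 +7.24 = 68.97 m/s
throttle_to(834): rpm ← 834
set_airspeed(49.99): V ← 49.99 m/s
throttle_to(3570): rpm ← 3570
final state: V = 49.99 m/s, rpm = 3570 → n = rpm/60 = 59.500000 rev/s
J = V / (n·D) = 49.99 / (59.500000 × 1.126) = 0.746153
regime bands: climb J<0.3988 | cruise [0.3988, 0.7975) | windmill J≥0.7975
J = 0.7462 → cruise

J = 0.7462, regime = cruise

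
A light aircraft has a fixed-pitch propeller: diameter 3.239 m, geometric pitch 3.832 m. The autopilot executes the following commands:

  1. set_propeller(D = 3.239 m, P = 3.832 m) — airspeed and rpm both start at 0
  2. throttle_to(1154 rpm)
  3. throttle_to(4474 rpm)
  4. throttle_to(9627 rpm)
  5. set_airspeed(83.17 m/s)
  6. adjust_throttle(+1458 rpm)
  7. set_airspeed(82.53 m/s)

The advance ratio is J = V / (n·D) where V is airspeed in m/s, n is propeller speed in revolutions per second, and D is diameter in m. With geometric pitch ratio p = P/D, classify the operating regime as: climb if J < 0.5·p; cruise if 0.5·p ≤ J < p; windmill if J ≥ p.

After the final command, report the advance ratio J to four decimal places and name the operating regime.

J = 0.1379, regime = climb

set_propeller: D = 3.239 m, P = 3.832 m (p = P/D = 1.183081); state ← (V=0, rpm=0)
throttle_to(1154): rpm ← 1154
throttle_to(4474): rpm ← 4474
throttle_to(9627): rpm ← 9627
set_airspeed(83.17): V ← 83.17 m/s
adjust_throttle(+1458): rpm ← 9627 +1458 = 11085
set_airspeed(82.53): V ← 82.53 m/s
final state: V = 82.53 m/s, rpm = 11085 → n = rpm/60 = 184.750000 rev/s
J = V / (n·D) = 82.53 / (184.750000 × 3.239) = 0.137917
regime bands: climb J<0.5915 | cruise [0.5915, 1.1831) | windmill J≥1.1831
J = 0.1379 → climb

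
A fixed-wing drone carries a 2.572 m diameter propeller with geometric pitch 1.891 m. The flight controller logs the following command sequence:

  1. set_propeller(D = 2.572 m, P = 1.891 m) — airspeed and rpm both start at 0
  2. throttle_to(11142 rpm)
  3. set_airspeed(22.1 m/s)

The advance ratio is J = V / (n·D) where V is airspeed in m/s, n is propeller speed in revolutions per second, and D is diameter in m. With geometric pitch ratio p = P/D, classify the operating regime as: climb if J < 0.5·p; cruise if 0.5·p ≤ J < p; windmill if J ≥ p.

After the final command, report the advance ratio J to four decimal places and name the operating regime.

set_propeller: D = 2.572 m, P = 1.891 m (p = P/D = 0.735226); state ← (V=0, rpm=0)
throttle_to(11142): rpm ← 11142
set_airspeed(22.1): V ← 22.1 m/s
final state: V = 22.1 m/s, rpm = 11142 → n = rpm/60 = 185.700000 rev/s
J = V / (n·D) = 22.1 / (185.700000 × 2.572) = 0.046271
regime bands: climb J<0.3676 | cruise [0.3676, 0.7352) | windmill J≥0.7352
J = 0.0463 → climb

J = 0.0463, regime = climb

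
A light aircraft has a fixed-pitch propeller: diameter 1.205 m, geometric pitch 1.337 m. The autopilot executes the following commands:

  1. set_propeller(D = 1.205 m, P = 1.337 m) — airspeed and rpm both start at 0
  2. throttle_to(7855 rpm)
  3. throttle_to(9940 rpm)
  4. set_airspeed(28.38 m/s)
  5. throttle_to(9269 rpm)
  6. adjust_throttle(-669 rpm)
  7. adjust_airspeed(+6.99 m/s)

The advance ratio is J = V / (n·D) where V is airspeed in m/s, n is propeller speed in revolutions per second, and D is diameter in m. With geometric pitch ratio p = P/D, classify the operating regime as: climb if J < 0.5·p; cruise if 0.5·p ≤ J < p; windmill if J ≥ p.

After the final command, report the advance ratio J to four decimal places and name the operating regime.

J = 0.2048, regime = climb

set_propeller: D = 1.205 m, P = 1.337 m (p = P/D = 1.109544); state ← (V=0, rpm=0)
throttle_to(7855): rpm ← 7855
throttle_to(9940): rpm ← 9940
set_airspeed(28.38): V ← 28.38 m/s
throttle_to(9269): rpm ← 9269
adjust_throttle(-669): rpm ← 9269 -669 = 8600
adjust_airspeed(+6.99): V ← 28.38 +6.99 = 35.37 m/s
final state: V = 35.37 m/s, rpm = 8600 → n = rpm/60 = 143.333333 rev/s
J = V / (n·D) = 35.37 / (143.333333 × 1.205) = 0.204786
regime bands: climb J<0.5548 | cruise [0.5548, 1.1095) | windmill J≥1.1095
J = 0.2048 → climb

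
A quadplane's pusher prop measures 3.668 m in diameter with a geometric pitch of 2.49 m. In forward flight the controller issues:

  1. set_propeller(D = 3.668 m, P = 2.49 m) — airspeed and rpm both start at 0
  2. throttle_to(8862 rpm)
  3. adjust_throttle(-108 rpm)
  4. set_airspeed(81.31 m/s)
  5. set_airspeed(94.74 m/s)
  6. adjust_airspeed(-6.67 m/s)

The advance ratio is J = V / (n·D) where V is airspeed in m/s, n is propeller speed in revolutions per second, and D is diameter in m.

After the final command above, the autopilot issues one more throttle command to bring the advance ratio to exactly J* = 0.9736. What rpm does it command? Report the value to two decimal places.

rpm = 1479.69

set_propeller: D = 3.668 m, P = 2.49 m (p = P/D = 0.678844); state ← (V=0, rpm=0)
throttle_to(8862): rpm ← 8862
adjust_throttle(-108): rpm ← 8862 -108 = 8754
set_airspeed(81.31): V ← 81.31 m/s
set_airspeed(94.74): V ← 94.74 m/s
adjust_airspeed(-6.67): V ← 94.74 -6.67 = 88.07 m/s
final state: V = 88.07 m/s, rpm = 8754 → n = rpm/60 = 145.900000 rev/s
target J* = 0.9736; solve J* = V/(n·D) for n: n = V/(J*·D) = 88.07/(0.9736 × 3.668) = 24.661421 rev/s
rpm = 60·n = 1479.685284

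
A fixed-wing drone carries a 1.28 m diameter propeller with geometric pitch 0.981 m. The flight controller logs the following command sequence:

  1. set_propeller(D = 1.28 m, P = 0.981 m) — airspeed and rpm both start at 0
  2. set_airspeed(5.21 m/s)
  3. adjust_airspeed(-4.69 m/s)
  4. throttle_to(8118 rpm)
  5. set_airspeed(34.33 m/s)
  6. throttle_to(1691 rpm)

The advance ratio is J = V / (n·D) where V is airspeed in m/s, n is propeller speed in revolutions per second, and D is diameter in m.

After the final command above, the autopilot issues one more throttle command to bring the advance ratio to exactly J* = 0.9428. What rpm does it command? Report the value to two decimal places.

rpm = 1706.85

set_propeller: D = 1.28 m, P = 0.981 m (p = P/D = 0.766406); state ← (V=0, rpm=0)
set_airspeed(5.21): V ← 5.21 m/s
adjust_airspeed(-4.69): V ← 5.21 -4.69 = 0.52 m/s
throttle_to(8118): rpm ← 8118
set_airspeed(34.33): V ← 34.33 m/s
throttle_to(1691): rpm ← 1691
final state: V = 34.33 m/s, rpm = 1691 → n = rpm/60 = 28.183333 rev/s
target J* = 0.9428; solve J* = V/(n·D) for n: n = V/(J*·D) = 34.33/(0.9428 × 1.28) = 28.447510 rev/s
rpm = 60·n = 1706.850605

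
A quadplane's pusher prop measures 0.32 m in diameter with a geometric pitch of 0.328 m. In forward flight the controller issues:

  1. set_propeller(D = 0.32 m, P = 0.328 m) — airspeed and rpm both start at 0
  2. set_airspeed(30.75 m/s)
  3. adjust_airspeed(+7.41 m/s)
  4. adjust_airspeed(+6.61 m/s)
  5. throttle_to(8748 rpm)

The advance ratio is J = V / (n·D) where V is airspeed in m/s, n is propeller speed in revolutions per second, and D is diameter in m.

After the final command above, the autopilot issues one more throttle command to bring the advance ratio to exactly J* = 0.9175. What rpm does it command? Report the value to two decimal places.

rpm = 9149.18

set_propeller: D = 0.32 m, P = 0.328 m (p = P/D = 1.025000); state ← (V=0, rpm=0)
set_airspeed(30.75): V ← 30.75 m/s
adjust_airspeed(+7.41): V ← 30.75 +7.41 = 38.16 m/s
adjust_airspeed(+6.61): V ← 38.16 +6.61 = 44.77 m/s
throttle_to(8748): rpm ← 8748
final state: V = 44.77 m/s, rpm = 8748 → n = rpm/60 = 145.800000 rev/s
target J* = 0.9175; solve J* = V/(n·D) for n: n = V/(J*·D) = 44.77/(0.9175 × 0.32) = 152.486376 rev/s
rpm = 60·n = 9149.182561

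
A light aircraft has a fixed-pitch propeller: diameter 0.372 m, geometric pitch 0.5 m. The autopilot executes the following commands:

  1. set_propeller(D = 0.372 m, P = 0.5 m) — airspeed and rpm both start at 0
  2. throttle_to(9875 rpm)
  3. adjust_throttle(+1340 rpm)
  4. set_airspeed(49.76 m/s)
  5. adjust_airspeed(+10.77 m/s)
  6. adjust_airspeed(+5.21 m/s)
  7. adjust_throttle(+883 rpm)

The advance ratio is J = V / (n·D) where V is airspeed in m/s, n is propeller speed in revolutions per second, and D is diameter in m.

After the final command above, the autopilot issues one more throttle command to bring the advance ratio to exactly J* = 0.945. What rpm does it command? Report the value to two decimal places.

set_propeller: D = 0.372 m, P = 0.5 m (p = P/D = 1.344086); state ← (V=0, rpm=0)
throttle_to(9875): rpm ← 9875
adjust_throttle(+1340): rpm ← 9875 +1340 = 11215
set_airspeed(49.76): V ← 49.76 m/s
adjust_airspeed(+10.77): V ← 49.76 +10.77 = 60.53 m/s
adjust_airspeed(+5.21): V ← 60.53 +5.21 = 65.74 m/s
adjust_throttle(+883): rpm ← 11215 +883 = 12098
final state: V = 65.74 m/s, rpm = 12098 → n = rpm/60 = 201.633333 rev/s
target J* = 0.945; solve J* = V/(n·D) for n: n = V/(J*·D) = 65.74/(0.945 × 0.372) = 187.005746 rev/s
rpm = 60·n = 11220.344769

rpm = 11220.34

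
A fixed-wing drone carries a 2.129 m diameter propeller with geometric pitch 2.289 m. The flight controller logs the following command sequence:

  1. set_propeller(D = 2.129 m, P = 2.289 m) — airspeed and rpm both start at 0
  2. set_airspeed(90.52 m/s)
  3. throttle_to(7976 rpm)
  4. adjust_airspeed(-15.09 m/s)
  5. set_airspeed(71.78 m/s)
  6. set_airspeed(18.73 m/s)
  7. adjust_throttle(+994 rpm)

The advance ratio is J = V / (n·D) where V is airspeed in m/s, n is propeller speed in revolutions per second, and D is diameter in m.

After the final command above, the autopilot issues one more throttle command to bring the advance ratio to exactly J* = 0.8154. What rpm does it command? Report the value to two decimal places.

set_propeller: D = 2.129 m, P = 2.289 m (p = P/D = 1.075153); state ← (V=0, rpm=0)
set_airspeed(90.52): V ← 90.52 m/s
throttle_to(7976): rpm ← 7976
adjust_airspeed(-15.09): V ← 90.52 -15.09 = 75.43 m/s
set_airspeed(71.78): V ← 71.78 m/s
set_airspeed(18.73): V ← 18.73 m/s
adjust_throttle(+994): rpm ← 7976 +994 = 8970
final state: V = 18.73 m/s, rpm = 8970 → n = rpm/60 = 149.500000 rev/s
target J* = 0.8154; solve J* = V/(n·D) for n: n = V/(J*·D) = 18.73/(0.8154 × 2.129) = 10.789254 rev/s
rpm = 60·n = 647.355227

rpm = 647.36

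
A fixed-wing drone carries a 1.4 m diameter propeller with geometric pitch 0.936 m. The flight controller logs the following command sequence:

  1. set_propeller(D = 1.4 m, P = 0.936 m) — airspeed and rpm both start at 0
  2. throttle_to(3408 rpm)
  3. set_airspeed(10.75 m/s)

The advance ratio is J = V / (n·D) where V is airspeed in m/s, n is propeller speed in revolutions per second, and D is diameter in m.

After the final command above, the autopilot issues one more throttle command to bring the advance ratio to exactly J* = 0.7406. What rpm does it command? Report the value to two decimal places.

rpm = 622.08

set_propeller: D = 1.4 m, P = 0.936 m (p = P/D = 0.668571); state ← (V=0, rpm=0)
throttle_to(3408): rpm ← 3408
set_airspeed(10.75): V ← 10.75 m/s
final state: V = 10.75 m/s, rpm = 3408 → n = rpm/60 = 56.800000 rev/s
target J* = 0.7406; solve J* = V/(n·D) for n: n = V/(J*·D) = 10.75/(0.7406 × 1.4) = 10.368041 rev/s
rpm = 60·n = 622.082481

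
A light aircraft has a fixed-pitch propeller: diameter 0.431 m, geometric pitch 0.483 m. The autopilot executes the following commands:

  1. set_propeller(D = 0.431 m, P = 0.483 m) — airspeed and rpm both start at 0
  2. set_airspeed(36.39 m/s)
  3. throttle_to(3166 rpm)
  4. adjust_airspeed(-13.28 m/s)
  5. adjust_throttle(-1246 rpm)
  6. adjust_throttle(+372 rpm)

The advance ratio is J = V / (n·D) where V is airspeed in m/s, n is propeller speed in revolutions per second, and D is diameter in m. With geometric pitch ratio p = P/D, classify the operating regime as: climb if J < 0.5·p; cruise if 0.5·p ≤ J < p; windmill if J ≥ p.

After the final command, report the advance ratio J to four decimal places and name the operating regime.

set_propeller: D = 0.431 m, P = 0.483 m (p = P/D = 1.120650); state ← (V=0, rpm=0)
set_airspeed(36.39): V ← 36.39 m/s
throttle_to(3166): rpm ← 3166
adjust_airspeed(-13.28): V ← 36.39 -13.28 = 23.11 m/s
adjust_throttle(-1246): rpm ← 3166 -1246 = 1920
adjust_throttle(+372): rpm ← 1920 +372 = 2292
final state: V = 23.11 m/s, rpm = 2292 → n = rpm/60 = 38.200000 rev/s
J = V / (n·D) = 23.11 / (38.200000 × 0.431) = 1.403652
regime bands: climb J<0.5603 | cruise [0.5603, 1.1206) | windmill J≥1.1206
J = 1.4037 → windmill

J = 1.4037, regime = windmill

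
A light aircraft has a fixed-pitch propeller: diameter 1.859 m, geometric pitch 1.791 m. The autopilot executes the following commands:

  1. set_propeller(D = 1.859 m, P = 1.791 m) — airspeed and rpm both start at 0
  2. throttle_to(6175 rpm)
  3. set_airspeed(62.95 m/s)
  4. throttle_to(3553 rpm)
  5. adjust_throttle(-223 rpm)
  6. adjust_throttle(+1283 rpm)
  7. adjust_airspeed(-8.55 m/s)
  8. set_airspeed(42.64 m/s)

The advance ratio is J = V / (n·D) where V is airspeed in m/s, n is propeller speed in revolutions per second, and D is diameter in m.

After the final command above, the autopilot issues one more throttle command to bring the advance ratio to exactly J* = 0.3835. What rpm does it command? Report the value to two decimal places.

set_propeller: D = 1.859 m, P = 1.791 m (p = P/D = 0.963421); state ← (V=0, rpm=0)
throttle_to(6175): rpm ← 6175
set_airspeed(62.95): V ← 62.95 m/s
throttle_to(3553): rpm ← 3553
adjust_throttle(-223): rpm ← 3553 -223 = 3330
adjust_throttle(+1283): rpm ← 3330 +1283 = 4613
adjust_airspeed(-8.55): V ← 62.95 -8.55 = 54.4 m/s
set_airspeed(42.64): V ← 42.64 m/s
final state: V = 42.64 m/s, rpm = 4613 → n = rpm/60 = 76.883333 rev/s
target J* = 0.3835; solve J* = V/(n·D) for n: n = V/(J*·D) = 42.64/(0.3835 × 1.859) = 59.809812 rev/s
rpm = 60·n = 3588.588725

rpm = 3588.59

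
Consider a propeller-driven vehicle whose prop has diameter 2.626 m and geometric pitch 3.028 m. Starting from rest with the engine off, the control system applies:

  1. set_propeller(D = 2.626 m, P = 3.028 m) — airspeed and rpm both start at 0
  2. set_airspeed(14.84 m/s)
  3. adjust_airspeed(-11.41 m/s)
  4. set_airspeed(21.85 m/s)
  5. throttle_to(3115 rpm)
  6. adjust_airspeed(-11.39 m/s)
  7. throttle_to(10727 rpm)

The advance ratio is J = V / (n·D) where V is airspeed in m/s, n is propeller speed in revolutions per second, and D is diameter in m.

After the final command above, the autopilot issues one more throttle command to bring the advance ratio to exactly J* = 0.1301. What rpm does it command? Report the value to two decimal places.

set_propeller: D = 2.626 m, P = 3.028 m (p = P/D = 1.153085); state ← (V=0, rpm=0)
set_airspeed(14.84): V ← 14.84 m/s
adjust_airspeed(-11.41): V ← 14.84 -11.41 = 3.43 m/s
set_airspeed(21.85): V ← 21.85 m/s
throttle_to(3115): rpm ← 3115
adjust_airspeed(-11.39): V ← 21.85 -11.39 = 10.46 m/s
throttle_to(10727): rpm ← 10727
final state: V = 10.46 m/s, rpm = 10727 → n = rpm/60 = 178.783333 rev/s
target J* = 0.1301; solve J* = V/(n·D) for n: n = V/(J*·D) = 10.46/(0.1301 × 2.626) = 30.616791 rev/s
rpm = 60·n = 1837.007446

rpm = 1837.01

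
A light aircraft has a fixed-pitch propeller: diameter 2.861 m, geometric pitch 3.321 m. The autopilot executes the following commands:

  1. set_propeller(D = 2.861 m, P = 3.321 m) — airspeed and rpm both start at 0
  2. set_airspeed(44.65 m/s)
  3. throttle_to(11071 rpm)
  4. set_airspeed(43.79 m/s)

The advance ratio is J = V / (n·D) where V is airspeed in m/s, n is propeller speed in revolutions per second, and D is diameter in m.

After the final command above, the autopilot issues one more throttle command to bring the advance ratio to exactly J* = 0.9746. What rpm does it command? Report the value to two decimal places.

set_propeller: D = 2.861 m, P = 3.321 m (p = P/D = 1.160783); state ← (V=0, rpm=0)
set_airspeed(44.65): V ← 44.65 m/s
throttle_to(11071): rpm ← 11071
set_airspeed(43.79): V ← 43.79 m/s
final state: V = 43.79 m/s, rpm = 11071 → n = rpm/60 = 184.516667 rev/s
target J* = 0.9746; solve J* = V/(n·D) for n: n = V/(J*·D) = 43.79/(0.9746 × 2.861) = 15.704737 rev/s
rpm = 60·n = 942.284247

rpm = 942.28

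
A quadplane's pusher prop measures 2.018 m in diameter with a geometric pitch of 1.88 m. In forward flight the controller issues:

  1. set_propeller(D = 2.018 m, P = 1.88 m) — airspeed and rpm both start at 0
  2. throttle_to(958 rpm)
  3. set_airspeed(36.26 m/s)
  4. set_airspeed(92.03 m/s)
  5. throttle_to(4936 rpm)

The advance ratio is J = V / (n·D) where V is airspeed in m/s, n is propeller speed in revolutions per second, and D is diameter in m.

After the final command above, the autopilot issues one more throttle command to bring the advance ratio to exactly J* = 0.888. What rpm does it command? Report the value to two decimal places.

rpm = 3081.39

set_propeller: D = 2.018 m, P = 1.88 m (p = P/D = 0.931615); state ← (V=0, rpm=0)
throttle_to(958): rpm ← 958
set_airspeed(36.26): V ← 36.26 m/s
set_airspeed(92.03): V ← 92.03 m/s
throttle_to(4936): rpm ← 4936
final state: V = 92.03 m/s, rpm = 4936 → n = rpm/60 = 82.266667 rev/s
target J* = 0.888; solve J* = V/(n·D) for n: n = V/(J*·D) = 92.03/(0.888 × 2.018) = 51.356485 rev/s
rpm = 60·n = 3081.389120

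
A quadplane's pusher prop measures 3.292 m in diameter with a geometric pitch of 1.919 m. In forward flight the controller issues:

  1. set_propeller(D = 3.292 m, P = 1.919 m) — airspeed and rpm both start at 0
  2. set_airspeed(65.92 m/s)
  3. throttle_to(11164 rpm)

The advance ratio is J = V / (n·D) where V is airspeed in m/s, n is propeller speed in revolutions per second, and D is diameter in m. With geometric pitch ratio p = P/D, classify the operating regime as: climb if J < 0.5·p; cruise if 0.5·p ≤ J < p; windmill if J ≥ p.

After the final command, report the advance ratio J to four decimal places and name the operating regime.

J = 0.1076, regime = climb

set_propeller: D = 3.292 m, P = 1.919 m (p = P/D = 0.582928); state ← (V=0, rpm=0)
set_airspeed(65.92): V ← 65.92 m/s
throttle_to(11164): rpm ← 11164
final state: V = 65.92 m/s, rpm = 11164 → n = rpm/60 = 186.066667 rev/s
J = V / (n·D) = 65.92 / (186.066667 × 3.292) = 0.107619
regime bands: climb J<0.2915 | cruise [0.2915, 0.5829) | windmill J≥0.5829
J = 0.1076 → climb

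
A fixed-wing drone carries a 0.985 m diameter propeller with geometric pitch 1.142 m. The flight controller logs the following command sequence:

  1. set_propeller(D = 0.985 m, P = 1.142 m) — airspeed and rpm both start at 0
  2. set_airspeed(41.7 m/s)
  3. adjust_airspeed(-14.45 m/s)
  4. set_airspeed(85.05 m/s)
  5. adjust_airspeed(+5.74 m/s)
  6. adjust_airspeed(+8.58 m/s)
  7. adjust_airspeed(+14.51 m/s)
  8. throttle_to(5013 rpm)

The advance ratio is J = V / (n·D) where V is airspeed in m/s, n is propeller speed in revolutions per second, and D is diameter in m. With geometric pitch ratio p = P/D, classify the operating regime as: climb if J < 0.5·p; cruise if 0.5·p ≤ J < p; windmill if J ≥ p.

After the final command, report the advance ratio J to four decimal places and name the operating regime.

J = 1.3838, regime = windmill

set_propeller: D = 0.985 m, P = 1.142 m (p = P/D = 1.159391); state ← (V=0, rpm=0)
set_airspeed(41.7): V ← 41.7 m/s
adjust_airspeed(-14.45): V ← 41.7 -14.45 = 27.25 m/s
set_airspeed(85.05): V ← 85.05 m/s
adjust_airspeed(+5.74): V ← 85.05 +5.74 = 90.79 m/s
adjust_airspeed(+8.58): V ← 90.79 +8.58 = 99.37 m/s
adjust_airspeed(+14.51): V ← 99.37 +14.51 = 113.88 m/s
throttle_to(5013): rpm ← 5013
final state: V = 113.88 m/s, rpm = 5013 → n = rpm/60 = 83.550000 rev/s
J = V / (n·D) = 113.88 / (83.550000 × 0.985) = 1.383773
regime bands: climb J<0.5797 | cruise [0.5797, 1.1594) | windmill J≥1.1594
J = 1.3838 → windmill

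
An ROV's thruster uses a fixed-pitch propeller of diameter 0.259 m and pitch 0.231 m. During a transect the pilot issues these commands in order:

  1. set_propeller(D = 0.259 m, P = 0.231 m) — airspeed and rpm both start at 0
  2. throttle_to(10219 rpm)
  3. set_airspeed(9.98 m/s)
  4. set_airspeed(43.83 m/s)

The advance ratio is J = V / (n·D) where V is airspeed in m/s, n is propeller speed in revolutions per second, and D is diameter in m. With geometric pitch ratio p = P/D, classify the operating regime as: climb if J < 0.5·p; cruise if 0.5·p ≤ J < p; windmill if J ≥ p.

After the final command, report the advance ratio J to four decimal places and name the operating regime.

set_propeller: D = 0.259 m, P = 0.231 m (p = P/D = 0.891892); state ← (V=0, rpm=0)
throttle_to(10219): rpm ← 10219
set_airspeed(9.98): V ← 9.98 m/s
set_airspeed(43.83): V ← 43.83 m/s
final state: V = 43.83 m/s, rpm = 10219 → n = rpm/60 = 170.316667 rev/s
J = V / (n·D) = 43.83 / (170.316667 × 0.259) = 0.993607
regime bands: climb J<0.4459 | cruise [0.4459, 0.8919) | windmill J≥0.8919
J = 0.9936 → windmill

J = 0.9936, regime = windmill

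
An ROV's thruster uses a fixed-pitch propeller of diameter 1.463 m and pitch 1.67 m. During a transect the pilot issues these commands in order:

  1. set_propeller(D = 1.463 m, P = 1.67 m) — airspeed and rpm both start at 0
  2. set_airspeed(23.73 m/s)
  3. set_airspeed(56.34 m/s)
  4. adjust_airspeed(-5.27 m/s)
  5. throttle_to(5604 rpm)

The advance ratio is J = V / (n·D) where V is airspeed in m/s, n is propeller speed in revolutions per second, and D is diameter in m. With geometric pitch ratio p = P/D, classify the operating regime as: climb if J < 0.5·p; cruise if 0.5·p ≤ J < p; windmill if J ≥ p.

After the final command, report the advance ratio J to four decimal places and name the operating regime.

set_propeller: D = 1.463 m, P = 1.67 m (p = P/D = 1.141490); state ← (V=0, rpm=0)
set_airspeed(23.73): V ← 23.73 m/s
set_airspeed(56.34): V ← 56.34 m/s
adjust_airspeed(-5.27): V ← 56.34 -5.27 = 51.07 m/s
throttle_to(5604): rpm ← 5604
final state: V = 51.07 m/s, rpm = 5604 → n = rpm/60 = 93.400000 rev/s
J = V / (n·D) = 51.07 / (93.400000 × 1.463) = 0.373744
regime bands: climb J<0.5707 | cruise [0.5707, 1.1415) | windmill J≥1.1415
J = 0.3737 → climb

J = 0.3737, regime = climb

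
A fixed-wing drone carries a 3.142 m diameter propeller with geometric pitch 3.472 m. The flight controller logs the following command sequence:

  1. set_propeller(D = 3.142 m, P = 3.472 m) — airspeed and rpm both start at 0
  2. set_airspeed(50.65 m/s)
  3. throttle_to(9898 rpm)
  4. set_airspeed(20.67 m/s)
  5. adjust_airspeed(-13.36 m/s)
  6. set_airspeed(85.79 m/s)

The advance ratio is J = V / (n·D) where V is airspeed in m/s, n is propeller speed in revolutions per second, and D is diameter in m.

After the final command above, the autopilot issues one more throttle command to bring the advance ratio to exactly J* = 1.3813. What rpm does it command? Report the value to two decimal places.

rpm = 1186.02

set_propeller: D = 3.142 m, P = 3.472 m (p = P/D = 1.105029); state ← (V=0, rpm=0)
set_airspeed(50.65): V ← 50.65 m/s
throttle_to(9898): rpm ← 9898
set_airspeed(20.67): V ← 20.67 m/s
adjust_airspeed(-13.36): V ← 20.67 -13.36 = 7.31 m/s
set_airspeed(85.79): V ← 85.79 m/s
final state: V = 85.79 m/s, rpm = 9898 → n = rpm/60 = 164.966667 rev/s
target J* = 1.3813; solve J* = V/(n·D) for n: n = V/(J*·D) = 85.79/(1.3813 × 3.142) = 19.767078 rev/s
rpm = 60·n = 1186.024678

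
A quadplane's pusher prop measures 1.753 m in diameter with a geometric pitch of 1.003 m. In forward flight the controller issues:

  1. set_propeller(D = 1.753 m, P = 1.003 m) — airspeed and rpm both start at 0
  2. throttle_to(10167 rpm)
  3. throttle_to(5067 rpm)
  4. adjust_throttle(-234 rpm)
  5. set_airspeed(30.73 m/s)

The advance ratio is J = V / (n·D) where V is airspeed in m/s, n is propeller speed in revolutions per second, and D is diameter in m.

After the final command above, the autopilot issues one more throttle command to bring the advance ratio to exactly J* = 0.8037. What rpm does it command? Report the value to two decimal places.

rpm = 1308.69

set_propeller: D = 1.753 m, P = 1.003 m (p = P/D = 0.572162); state ← (V=0, rpm=0)
throttle_to(10167): rpm ← 10167
throttle_to(5067): rpm ← 5067
adjust_throttle(-234): rpm ← 5067 -234 = 4833
set_airspeed(30.73): V ← 30.73 m/s
final state: V = 30.73 m/s, rpm = 4833 → n = rpm/60 = 80.550000 rev/s
target J* = 0.8037; solve J* = V/(n·D) for n: n = V/(J*·D) = 30.73/(0.8037 × 1.753) = 21.811557 rev/s
rpm = 60·n = 1308.693442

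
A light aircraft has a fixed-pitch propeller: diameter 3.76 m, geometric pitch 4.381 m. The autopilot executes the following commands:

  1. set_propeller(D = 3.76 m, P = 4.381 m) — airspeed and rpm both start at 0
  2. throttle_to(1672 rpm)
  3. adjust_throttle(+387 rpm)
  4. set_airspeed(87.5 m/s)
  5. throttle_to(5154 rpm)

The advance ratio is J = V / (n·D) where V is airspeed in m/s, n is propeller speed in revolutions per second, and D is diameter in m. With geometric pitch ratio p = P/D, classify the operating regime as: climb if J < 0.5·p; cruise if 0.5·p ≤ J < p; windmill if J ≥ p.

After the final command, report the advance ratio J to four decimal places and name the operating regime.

J = 0.2709, regime = climb

set_propeller: D = 3.76 m, P = 4.381 m (p = P/D = 1.165160); state ← (V=0, rpm=0)
throttle_to(1672): rpm ← 1672
adjust_throttle(+387): rpm ← 1672 +387 = 2059
set_airspeed(87.5): V ← 87.5 m/s
throttle_to(5154): rpm ← 5154
final state: V = 87.5 m/s, rpm = 5154 → n = rpm/60 = 85.900000 rev/s
J = V / (n·D) = 87.5 / (85.900000 × 3.76) = 0.270911
regime bands: climb J<0.5826 | cruise [0.5826, 1.1652) | windmill J≥1.1652
J = 0.2709 → climb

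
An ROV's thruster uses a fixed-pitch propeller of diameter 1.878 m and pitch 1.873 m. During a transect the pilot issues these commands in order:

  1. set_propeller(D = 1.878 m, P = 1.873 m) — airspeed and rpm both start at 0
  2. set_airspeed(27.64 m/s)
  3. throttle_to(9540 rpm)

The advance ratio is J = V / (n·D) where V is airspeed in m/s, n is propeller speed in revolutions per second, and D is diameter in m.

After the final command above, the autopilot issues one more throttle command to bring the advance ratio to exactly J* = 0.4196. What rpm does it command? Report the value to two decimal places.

set_propeller: D = 1.878 m, P = 1.873 m (p = P/D = 0.997338); state ← (V=0, rpm=0)
set_airspeed(27.64): V ← 27.64 m/s
throttle_to(9540): rpm ← 9540
final state: V = 27.64 m/s, rpm = 9540 → n = rpm/60 = 159.000000 rev/s
target J* = 0.4196; solve J* = V/(n·D) for n: n = V/(J*·D) = 27.64/(0.4196 × 1.878) = 35.075750 rev/s
rpm = 60·n = 2104.545025

rpm = 2104.55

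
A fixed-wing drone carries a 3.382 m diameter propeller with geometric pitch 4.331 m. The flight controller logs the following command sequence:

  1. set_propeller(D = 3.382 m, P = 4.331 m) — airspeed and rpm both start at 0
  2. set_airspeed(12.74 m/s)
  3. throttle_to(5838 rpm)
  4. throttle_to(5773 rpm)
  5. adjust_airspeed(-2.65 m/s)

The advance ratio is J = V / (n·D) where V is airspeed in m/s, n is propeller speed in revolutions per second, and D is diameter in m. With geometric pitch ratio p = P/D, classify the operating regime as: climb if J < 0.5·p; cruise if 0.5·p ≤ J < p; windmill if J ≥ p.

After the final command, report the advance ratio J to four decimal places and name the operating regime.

J = 0.0310, regime = climb

set_propeller: D = 3.382 m, P = 4.331 m (p = P/D = 1.280603); state ← (V=0, rpm=0)
set_airspeed(12.74): V ← 12.74 m/s
throttle_to(5838): rpm ← 5838
throttle_to(5773): rpm ← 5773
adjust_airspeed(-2.65): V ← 12.74 -2.65 = 10.09 m/s
final state: V = 10.09 m/s, rpm = 5773 → n = rpm/60 = 96.216667 rev/s
J = V / (n·D) = 10.09 / (96.216667 × 3.382) = 0.031008
regime bands: climb J<0.6403 | cruise [0.6403, 1.2806) | windmill J≥1.2806
J = 0.0310 → climb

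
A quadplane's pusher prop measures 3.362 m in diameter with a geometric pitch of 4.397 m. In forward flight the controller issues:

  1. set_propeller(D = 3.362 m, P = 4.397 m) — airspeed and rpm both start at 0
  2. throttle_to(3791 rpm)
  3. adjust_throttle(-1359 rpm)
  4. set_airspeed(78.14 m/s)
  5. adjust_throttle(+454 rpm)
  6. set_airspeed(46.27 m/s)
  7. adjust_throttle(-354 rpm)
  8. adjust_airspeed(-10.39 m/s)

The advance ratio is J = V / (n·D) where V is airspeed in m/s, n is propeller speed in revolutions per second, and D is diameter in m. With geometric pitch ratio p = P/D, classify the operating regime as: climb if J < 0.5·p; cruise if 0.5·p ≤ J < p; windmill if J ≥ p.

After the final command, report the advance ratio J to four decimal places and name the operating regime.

J = 0.2529, regime = climb

set_propeller: D = 3.362 m, P = 4.397 m (p = P/D = 1.307852); state ← (V=0, rpm=0)
throttle_to(3791): rpm ← 3791
adjust_throttle(-1359): rpm ← 3791 -1359 = 2432
set_airspeed(78.14): V ← 78.14 m/s
adjust_throttle(+454): rpm ← 2432 +454 = 2886
set_airspeed(46.27): V ← 46.27 m/s
adjust_throttle(-354): rpm ← 2886 -354 = 2532
adjust_airspeed(-10.39): V ← 46.27 -10.39 = 35.88 m/s
final state: V = 35.88 m/s, rpm = 2532 → n = rpm/60 = 42.200000 rev/s
J = V / (n·D) = 35.88 / (42.200000 × 3.362) = 0.252896
regime bands: climb J<0.6539 | cruise [0.6539, 1.3079) | windmill J≥1.3079
J = 0.2529 → climb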